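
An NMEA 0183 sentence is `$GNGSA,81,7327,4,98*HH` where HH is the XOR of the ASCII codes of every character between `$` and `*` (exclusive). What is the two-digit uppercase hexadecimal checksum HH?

XOR the ASCII codes of the payload characters:
  'G' = 0x47 → acc = 0x47
  'N' = 0x4E → acc = 0x09
  'G' = 0x47 → acc = 0x4E
  'S' = 0x53 → acc = 0x1D
  'A' = 0x41 → acc = 0x5C
  ',' = 0x2C → acc = 0x70
  '8' = 0x38 → acc = 0x48
  '1' = 0x31 → acc = 0x79
  ',' = 0x2C → acc = 0x55
  '7' = 0x37 → acc = 0x62
  '3' = 0x33 → acc = 0x51
  '2' = 0x32 → acc = 0x63
  '7' = 0x37 → acc = 0x54
  ',' = 0x2C → acc = 0x78
  '4' = 0x34 → acc = 0x4C
  ',' = 0x2C → acc = 0x60
  '9' = 0x39 → acc = 0x59
  '8' = 0x38 → acc = 0x61
Checksum = 0x61.

61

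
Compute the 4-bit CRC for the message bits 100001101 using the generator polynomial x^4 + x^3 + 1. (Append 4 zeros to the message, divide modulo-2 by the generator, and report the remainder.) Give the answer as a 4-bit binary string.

0010

Append 4 zeros: 1000011010000. Divide by 11001 (XOR where the leading bit is 1):
  pos 0: 10000 XOR 11001 = 01001
  pos 1: 10011 XOR 11001 = 01010
  pos 2: 10101 XOR 11001 = 01100
  pos 3: 11000 XOR 11001 = 00001
  pos 7: 11000 XOR 11001 = 00001
Remainder (last 4 bits) = 0010. This is the CRC / FCS.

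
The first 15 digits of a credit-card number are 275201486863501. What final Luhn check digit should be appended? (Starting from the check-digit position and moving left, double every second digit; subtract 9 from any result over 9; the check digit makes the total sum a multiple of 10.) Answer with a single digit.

Partial digits right→left: 1 0 5 3 6 8 6 8 4 1 0 2 5 7 2
Double every second digit counting from the check-digit position (so the 1st, 3rd, 5th, ... of the partial from the right).
  doubled (with −9 where >9): 2 1 3 3 8 0 1 4 → sum 22
  kept as-is: 0 3 8 8 1 2 7 → sum 29
Total = 22 + 29 = 51.
Check digit = (10 − (51 mod 10)) mod 10 = 9.

9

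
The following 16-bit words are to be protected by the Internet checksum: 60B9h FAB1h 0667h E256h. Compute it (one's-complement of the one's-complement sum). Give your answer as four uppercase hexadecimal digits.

BBD6

One's-complement addition (fold any carry out of bit 15 back into bit 0):
  0x60B9 + 0xFAB1 = 0x15B6A → wrap carry → 0x5B6B
  0x5B6B + 0x0667 = 0x061D2
  0x61D2 + 0xE256 = 0x14428 → wrap carry → 0x4429
One's-complement sum = 0x4429.
Checksum = ~0x4429 & 0xFFFF = 0xBBD6.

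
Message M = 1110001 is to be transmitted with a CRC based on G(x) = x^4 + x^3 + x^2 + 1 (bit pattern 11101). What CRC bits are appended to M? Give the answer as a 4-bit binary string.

Append 4 zeros: 11100010000. Divide by 11101 (XOR where the leading bit is 1):
  pos 0: 11100 XOR 11101 = 00001
  pos 4: 10100 XOR 11101 = 01001
  pos 5: 10010 XOR 11101 = 01111
  pos 6: 11110 XOR 11101 = 00011
Remainder (last 4 bits) = 0011. This is the CRC / FCS.

0011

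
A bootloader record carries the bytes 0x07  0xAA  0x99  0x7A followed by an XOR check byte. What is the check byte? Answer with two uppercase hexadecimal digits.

4E

XOR the bytes together:
  start with 0x07
  0x07 ⊕ 0xAA = 0xAD
  0xAD ⊕ 0x99 = 0x34
  0x34 ⊕ 0x7A = 0x4E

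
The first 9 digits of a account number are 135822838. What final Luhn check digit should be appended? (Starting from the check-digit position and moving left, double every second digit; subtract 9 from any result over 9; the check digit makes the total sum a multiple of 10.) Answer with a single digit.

Partial digits right→left: 8 3 8 2 2 8 5 3 1
Double every second digit counting from the check-digit position (so the 1st, 3rd, 5th, ... of the partial from the right).
  doubled (with −9 where >9): 7 7 4 1 2 → sum 21
  kept as-is: 3 2 8 3 → sum 16
Total = 21 + 16 = 37.
Check digit = (10 − (37 mod 10)) mod 10 = 3.

3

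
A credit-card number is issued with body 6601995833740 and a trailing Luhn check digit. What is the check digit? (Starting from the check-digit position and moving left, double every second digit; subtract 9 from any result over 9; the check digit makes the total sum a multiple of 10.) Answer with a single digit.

Partial digits right→left: 0 4 7 3 3 8 5 9 9 1 0 6 6
Double every second digit counting from the check-digit position (so the 1st, 3rd, 5th, ... of the partial from the right).
  doubled (with −9 where >9): 0 5 6 1 9 0 3 → sum 24
  kept as-is: 4 3 8 9 1 6 → sum 31
Total = 24 + 31 = 55.
Check digit = (10 − (55 mod 10)) mod 10 = 5.

5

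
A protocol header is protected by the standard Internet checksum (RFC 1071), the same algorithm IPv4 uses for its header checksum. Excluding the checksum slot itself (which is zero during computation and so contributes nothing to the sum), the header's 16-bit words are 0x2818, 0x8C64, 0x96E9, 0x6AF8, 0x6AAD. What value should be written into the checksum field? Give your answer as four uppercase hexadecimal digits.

DEF3

One's-complement addition (fold any carry out of bit 15 back into bit 0):
  0x2818 + 0x8C64 = 0x0B47C
  0xB47C + 0x96E9 = 0x14B65 → wrap carry → 0x4B66
  0x4B66 + 0x6AF8 = 0x0B65E
  0xB65E + 0x6AAD = 0x1210B → wrap carry → 0x210C
One's-complement sum = 0x210C.
Checksum = ~0x210C & 0xFFFF = 0xDEF3.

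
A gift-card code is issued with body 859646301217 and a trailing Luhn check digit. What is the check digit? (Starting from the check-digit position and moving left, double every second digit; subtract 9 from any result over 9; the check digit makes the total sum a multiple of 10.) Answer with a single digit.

Partial digits right→left: 7 1 2 1 0 3 6 4 6 9 5 8
Double every second digit counting from the check-digit position (so the 1st, 3rd, 5th, ... of the partial from the right).
  doubled (with −9 where >9): 5 4 0 3 3 1 → sum 16
  kept as-is: 1 1 3 4 9 8 → sum 26
Total = 16 + 26 = 42.
Check digit = (10 − (42 mod 10)) mod 10 = 8.

8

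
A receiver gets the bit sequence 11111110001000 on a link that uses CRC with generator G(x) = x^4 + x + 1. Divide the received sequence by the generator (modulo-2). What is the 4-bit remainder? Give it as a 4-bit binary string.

Modulo-2 division of 11111110001000 by 10011:
  pos 0: 11111 XOR 10011 = 01100
  pos 1: 11001 XOR 10011 = 01010
  pos 2: 10101 XOR 10011 = 00110
  pos 4: 11000 XOR 10011 = 01011
  pos 5: 10110 XOR 10011 = 00101
  pos 7: 10110 XOR 10011 = 00101
  pos 9: 10100 XOR 10011 = 00111
Remainder = 0111 (nonzero — an error is detected).

0111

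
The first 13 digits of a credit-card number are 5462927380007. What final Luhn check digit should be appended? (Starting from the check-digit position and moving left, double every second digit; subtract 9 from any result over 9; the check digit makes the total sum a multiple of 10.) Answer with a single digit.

9

Partial digits right→left: 7 0 0 0 8 3 7 2 9 2 6 4 5
Double every second digit counting from the check-digit position (so the 1st, 3rd, 5th, ... of the partial from the right).
  doubled (with −9 where >9): 5 0 7 5 9 3 1 → sum 30
  kept as-is: 0 0 3 2 2 4 → sum 11
Total = 30 + 11 = 41.
Check digit = (10 − (41 mod 10)) mod 10 = 9.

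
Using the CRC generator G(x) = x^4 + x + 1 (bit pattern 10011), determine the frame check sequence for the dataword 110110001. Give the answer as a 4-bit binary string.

Append 4 zeros: 1101100010000. Divide by 10011 (XOR where the leading bit is 1):
  pos 0: 11011 XOR 10011 = 01000
  pos 1: 10000 XOR 10011 = 00011
  pos 4: 11001 XOR 10011 = 01010
  pos 5: 10100 XOR 10011 = 00111
  pos 7: 11100 XOR 10011 = 01111
  pos 8: 11110 XOR 10011 = 01101
Remainder (last 4 bits) = 1101. This is the CRC / FCS.

1101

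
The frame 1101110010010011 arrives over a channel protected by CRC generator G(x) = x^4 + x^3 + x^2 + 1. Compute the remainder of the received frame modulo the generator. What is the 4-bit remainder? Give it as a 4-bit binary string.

Modulo-2 division of 1101110010010011 by 11101:
  pos 0: 11011 XOR 11101 = 00110
  pos 2: 11010 XOR 11101 = 00111
  pos 4: 11101 XOR 11101 = 00000
  pos 11: 10011 XOR 11101 = 01110
Remainder = 1110 (nonzero — an error is detected).

1110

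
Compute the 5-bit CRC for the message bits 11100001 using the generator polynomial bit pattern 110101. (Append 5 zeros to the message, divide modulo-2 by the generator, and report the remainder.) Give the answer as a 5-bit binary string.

00000

Append 5 zeros: 1110000100000. Divide by 110101 (XOR where the leading bit is 1):
  pos 0: 111000 XOR 110101 = 001101
  pos 2: 110101 XOR 110101 = 000000
Remainder (last 5 bits) = 00000. This is the CRC / FCS.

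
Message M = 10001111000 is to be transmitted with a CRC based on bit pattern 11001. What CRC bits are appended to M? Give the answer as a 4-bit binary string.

1010

Append 4 zeros: 100011110000000. Divide by 11001 (XOR where the leading bit is 1):
  pos 0: 10001 XOR 11001 = 01000
  pos 1: 10001 XOR 11001 = 01000
  pos 2: 10001 XOR 11001 = 01000
  pos 3: 10001 XOR 11001 = 01000
  pos 4: 10000 XOR 11001 = 01001
  pos 5: 10010 XOR 11001 = 01011
  pos 6: 10110 XOR 11001 = 01111
  pos 7: 11110 XOR 11001 = 00111
  pos 9: 11100 XOR 11001 = 00101
Remainder (last 4 bits) = 1010. This is the CRC / FCS.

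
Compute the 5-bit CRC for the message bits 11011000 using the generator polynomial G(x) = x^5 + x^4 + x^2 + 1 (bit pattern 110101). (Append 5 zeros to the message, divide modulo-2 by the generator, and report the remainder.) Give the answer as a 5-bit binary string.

Append 5 zeros: 1101100000000. Divide by 110101 (XOR where the leading bit is 1):
  pos 0: 110110 XOR 110101 = 000011
  pos 4: 110000 XOR 110101 = 000101
  pos 7: 101000 XOR 110101 = 011101
Remainder (last 5 bits) = 11101. This is the CRC / FCS.

11101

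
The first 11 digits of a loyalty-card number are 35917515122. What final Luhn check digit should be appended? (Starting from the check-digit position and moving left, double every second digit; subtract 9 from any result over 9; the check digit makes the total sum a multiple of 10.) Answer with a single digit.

Partial digits right→left: 2 2 1 5 1 5 7 1 9 5 3
Double every second digit counting from the check-digit position (so the 1st, 3rd, 5th, ... of the partial from the right).
  doubled (with −9 where >9): 4 2 2 5 9 6 → sum 28
  kept as-is: 2 5 5 1 5 → sum 18
Total = 28 + 18 = 46.
Check digit = (10 − (46 mod 10)) mod 10 = 4.

4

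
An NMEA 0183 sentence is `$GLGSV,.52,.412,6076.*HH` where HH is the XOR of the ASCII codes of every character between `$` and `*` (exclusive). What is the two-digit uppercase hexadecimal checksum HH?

7C

XOR the ASCII codes of the payload characters:
  'G' = 0x47 → acc = 0x47
  'L' = 0x4C → acc = 0x0B
  'G' = 0x47 → acc = 0x4C
  'S' = 0x53 → acc = 0x1F
  'V' = 0x56 → acc = 0x49
  ',' = 0x2C → acc = 0x65
  '.' = 0x2E → acc = 0x4B
  '5' = 0x35 → acc = 0x7E
  '2' = 0x32 → acc = 0x4C
  ',' = 0x2C → acc = 0x60
  '.' = 0x2E → acc = 0x4E
  '4' = 0x34 → acc = 0x7A
  '1' = 0x31 → acc = 0x4B
  '2' = 0x32 → acc = 0x79
  ',' = 0x2C → acc = 0x55
  '6' = 0x36 → acc = 0x63
  '0' = 0x30 → acc = 0x53
  '7' = 0x37 → acc = 0x64
  '6' = 0x36 → acc = 0x52
  '.' = 0x2E → acc = 0x7C
Checksum = 0x7C.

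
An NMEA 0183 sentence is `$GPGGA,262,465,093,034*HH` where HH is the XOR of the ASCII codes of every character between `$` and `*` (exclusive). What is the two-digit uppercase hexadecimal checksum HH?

5A

XOR the ASCII codes of the payload characters:
  'G' = 0x47 → acc = 0x47
  'P' = 0x50 → acc = 0x17
  'G' = 0x47 → acc = 0x50
  'G' = 0x47 → acc = 0x17
  'A' = 0x41 → acc = 0x56
  ',' = 0x2C → acc = 0x7A
  '2' = 0x32 → acc = 0x48
  '6' = 0x36 → acc = 0x7E
  '2' = 0x32 → acc = 0x4C
  ',' = 0x2C → acc = 0x60
  '4' = 0x34 → acc = 0x54
  '6' = 0x36 → acc = 0x62
  '5' = 0x35 → acc = 0x57
  ',' = 0x2C → acc = 0x7B
  '0' = 0x30 → acc = 0x4B
  '9' = 0x39 → acc = 0x72
  '3' = 0x33 → acc = 0x41
  ',' = 0x2C → acc = 0x6D
  '0' = 0x30 → acc = 0x5D
  '3' = 0x33 → acc = 0x6E
  '4' = 0x34 → acc = 0x5A
Checksum = 0x5A.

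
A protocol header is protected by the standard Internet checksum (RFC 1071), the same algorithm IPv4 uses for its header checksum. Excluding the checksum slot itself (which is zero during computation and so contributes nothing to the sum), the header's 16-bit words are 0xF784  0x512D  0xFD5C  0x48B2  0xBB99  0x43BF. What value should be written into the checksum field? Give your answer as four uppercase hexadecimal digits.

One's-complement addition (fold any carry out of bit 15 back into bit 0):
  0xF784 + 0x512D = 0x148B1 → wrap carry → 0x48B2
  0x48B2 + 0xFD5C = 0x1460E → wrap carry → 0x460F
  0x460F + 0x48B2 = 0x08EC1
  0x8EC1 + 0xBB99 = 0x14A5A → wrap carry → 0x4A5B
  0x4A5B + 0x43BF = 0x08E1A
One's-complement sum = 0x8E1A.
Checksum = ~0x8E1A & 0xFFFF = 0x71E5.

71E5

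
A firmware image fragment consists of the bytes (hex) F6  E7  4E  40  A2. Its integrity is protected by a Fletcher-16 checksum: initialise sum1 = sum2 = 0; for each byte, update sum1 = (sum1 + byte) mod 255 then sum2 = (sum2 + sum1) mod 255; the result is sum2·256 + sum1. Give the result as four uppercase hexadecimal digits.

Running sums (mod 255):
  after byte 0 (F6): sum1=246, sum2=246
  after byte 1 (E7): sum1=222, sum2=213
  after byte 2 (4E): sum1=45, sum2=3
  after byte 3 (40): sum1=109, sum2=112
  after byte 4 (A2): sum1=16, sum2=128
Checksum = sum2·256 + sum1 = 128·256 + 16 = 32784 = 0x8010.

8010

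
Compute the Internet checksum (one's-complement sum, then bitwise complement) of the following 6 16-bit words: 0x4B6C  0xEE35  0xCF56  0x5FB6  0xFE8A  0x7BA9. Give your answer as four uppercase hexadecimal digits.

One's-complement addition (fold any carry out of bit 15 back into bit 0):
  0x4B6C + 0xEE35 = 0x139A1 → wrap carry → 0x39A2
  0x39A2 + 0xCF56 = 0x108F8 → wrap carry → 0x08F9
  0x08F9 + 0x5FB6 = 0x068AF
  0x68AF + 0xFE8A = 0x16739 → wrap carry → 0x673A
  0x673A + 0x7BA9 = 0x0E2E3
One's-complement sum = 0xE2E3.
Checksum = ~0xE2E3 & 0xFFFF = 0x1D1C.

1D1C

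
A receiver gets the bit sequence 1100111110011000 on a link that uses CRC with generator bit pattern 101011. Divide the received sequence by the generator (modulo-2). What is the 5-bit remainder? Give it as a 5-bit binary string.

00111

Modulo-2 division of 1100111110011000 by 101011:
  pos 0: 110011 XOR 101011 = 011000
  pos 1: 110001 XOR 101011 = 011010
  pos 2: 110101 XOR 101011 = 011110
  pos 3: 111101 XOR 101011 = 010110
  pos 4: 101100 XOR 101011 = 000111
  pos 7: 111011 XOR 101011 = 010000
  pos 8: 100000 XOR 101011 = 001011
  pos 10: 101100 XOR 101011 = 000111
Remainder = 00111 (nonzero — an error is detected).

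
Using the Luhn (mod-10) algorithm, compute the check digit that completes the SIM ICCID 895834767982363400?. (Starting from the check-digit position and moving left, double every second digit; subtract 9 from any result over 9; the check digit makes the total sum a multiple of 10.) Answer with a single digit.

Partial digits right→left: 0 0 4 3 6 3 2 8 9 7 6 7 4 3 8 5 9 8
Double every second digit counting from the check-digit position (so the 1st, 3rd, 5th, ... of the partial from the right).
  doubled (with −9 where >9): 0 8 3 4 9 3 8 7 9 → sum 51
  kept as-is: 0 3 3 8 7 7 3 5 8 → sum 44
Total = 51 + 44 = 95.
Check digit = (10 − (95 mod 10)) mod 10 = 5.

5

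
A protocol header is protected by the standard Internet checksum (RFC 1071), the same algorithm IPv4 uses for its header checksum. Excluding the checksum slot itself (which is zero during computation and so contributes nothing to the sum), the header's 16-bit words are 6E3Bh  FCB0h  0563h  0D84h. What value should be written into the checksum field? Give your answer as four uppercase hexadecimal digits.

822C

One's-complement addition (fold any carry out of bit 15 back into bit 0):
  0x6E3B + 0xFCB0 = 0x16AEB → wrap carry → 0x6AEC
  0x6AEC + 0x0563 = 0x0704F
  0x704F + 0x0D84 = 0x07DD3
One's-complement sum = 0x7DD3.
Checksum = ~0x7DD3 & 0xFFFF = 0x822C.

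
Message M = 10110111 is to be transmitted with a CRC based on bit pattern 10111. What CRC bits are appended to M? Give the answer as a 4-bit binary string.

Append 4 zeros: 101101110000. Divide by 10111 (XOR where the leading bit is 1):
  pos 0: 10110 XOR 10111 = 00001
  pos 4: 11110 XOR 10111 = 01001
  pos 5: 10010 XOR 10111 = 00101
  pos 7: 10100 XOR 10111 = 00011
Remainder (last 4 bits) = 0011. This is the CRC / FCS.

0011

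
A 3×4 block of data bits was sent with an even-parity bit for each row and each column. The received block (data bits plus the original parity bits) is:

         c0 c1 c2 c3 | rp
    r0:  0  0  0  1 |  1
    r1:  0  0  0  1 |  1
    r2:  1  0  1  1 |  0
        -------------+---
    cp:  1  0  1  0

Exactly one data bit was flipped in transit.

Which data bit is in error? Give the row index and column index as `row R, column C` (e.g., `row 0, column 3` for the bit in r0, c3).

Recompute each row's even parity and compare to rp:
  r0: data parity 1, sent rp 1 → ok
  r1: data parity 1, sent rp 1 → ok
  r2: data parity 1, sent rp 0 → mismatch
Recompute each column's even parity and compare to cp:
  c0: data parity 1, sent cp 1 → ok
  c1: data parity 0, sent cp 0 → ok
  c2: data parity 1, sent cp 1 → ok
  c3: data parity 1, sent cp 0 → mismatch
Exactly one row (r2) and one column (c3) fail → the flipped bit is at their intersection.

row 2, column 3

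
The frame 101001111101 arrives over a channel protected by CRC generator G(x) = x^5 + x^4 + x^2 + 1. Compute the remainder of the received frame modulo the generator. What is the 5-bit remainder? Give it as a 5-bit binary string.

00000

Modulo-2 division of 101001111101 by 110101:
  pos 0: 101001 XOR 110101 = 011100
  pos 1: 111001 XOR 110101 = 001100
  pos 3: 110011 XOR 110101 = 000110
  pos 6: 110101 XOR 110101 = 000000
Remainder = 00000 (zero — the frame passes the CRC check).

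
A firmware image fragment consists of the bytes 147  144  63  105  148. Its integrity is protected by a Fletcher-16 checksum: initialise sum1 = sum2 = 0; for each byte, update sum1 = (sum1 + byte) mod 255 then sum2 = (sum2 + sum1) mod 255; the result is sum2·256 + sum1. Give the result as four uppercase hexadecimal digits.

Running sums (mod 255):
  after byte 0 (147): sum1=147, sum2=147
  after byte 1 (144): sum1=36, sum2=183
  after byte 2 (63): sum1=99, sum2=27
  after byte 3 (105): sum1=204, sum2=231
  after byte 4 (148): sum1=97, sum2=73
Checksum = sum2·256 + sum1 = 73·256 + 97 = 18785 = 0x4961.

4961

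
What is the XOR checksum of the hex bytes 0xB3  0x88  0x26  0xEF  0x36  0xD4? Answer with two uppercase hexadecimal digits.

10

XOR the bytes together:
  start with 0xB3
  0xB3 ⊕ 0x88 = 0x3B
  0x3B ⊕ 0x26 = 0x1D
  0x1D ⊕ 0xEF = 0xF2
  0xF2 ⊕ 0x36 = 0xC4
  0xC4 ⊕ 0xD4 = 0x10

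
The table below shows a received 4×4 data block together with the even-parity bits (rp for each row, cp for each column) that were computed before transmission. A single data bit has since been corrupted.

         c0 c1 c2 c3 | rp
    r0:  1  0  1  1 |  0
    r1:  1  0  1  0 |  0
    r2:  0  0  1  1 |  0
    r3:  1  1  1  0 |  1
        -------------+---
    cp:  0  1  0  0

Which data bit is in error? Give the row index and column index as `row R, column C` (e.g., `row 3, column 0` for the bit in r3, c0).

Recompute each row's even parity and compare to rp:
  r0: data parity 1, sent rp 0 → mismatch
  r1: data parity 0, sent rp 0 → ok
  r2: data parity 0, sent rp 0 → ok
  r3: data parity 1, sent rp 1 → ok
Recompute each column's even parity and compare to cp:
  c0: data parity 1, sent cp 0 → mismatch
  c1: data parity 1, sent cp 1 → ok
  c2: data parity 0, sent cp 0 → ok
  c3: data parity 0, sent cp 0 → ok
Exactly one row (r0) and one column (c0) fail → the flipped bit is at their intersection.

row 0, column 0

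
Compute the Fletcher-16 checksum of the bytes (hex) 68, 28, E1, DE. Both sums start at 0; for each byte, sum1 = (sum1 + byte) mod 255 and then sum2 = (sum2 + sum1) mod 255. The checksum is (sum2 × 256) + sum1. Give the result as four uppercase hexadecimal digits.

BC51

Running sums (mod 255):
  after byte 0 (68): sum1=104, sum2=104
  after byte 1 (28): sum1=144, sum2=248
  after byte 2 (E1): sum1=114, sum2=107
  after byte 3 (DE): sum1=81, sum2=188
Checksum = sum2·256 + sum1 = 188·256 + 81 = 48209 = 0xBC51.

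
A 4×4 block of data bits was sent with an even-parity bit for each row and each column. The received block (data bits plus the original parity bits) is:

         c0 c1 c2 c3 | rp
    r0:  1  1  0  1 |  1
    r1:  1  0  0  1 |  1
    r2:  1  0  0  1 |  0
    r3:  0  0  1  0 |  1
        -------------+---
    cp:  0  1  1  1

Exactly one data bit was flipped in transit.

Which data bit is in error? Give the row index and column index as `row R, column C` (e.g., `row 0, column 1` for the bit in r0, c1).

row 1, column 0

Recompute each row's even parity and compare to rp:
  r0: data parity 1, sent rp 1 → ok
  r1: data parity 0, sent rp 1 → mismatch
  r2: data parity 0, sent rp 0 → ok
  r3: data parity 1, sent rp 1 → ok
Recompute each column's even parity and compare to cp:
  c0: data parity 1, sent cp 0 → mismatch
  c1: data parity 1, sent cp 1 → ok
  c2: data parity 1, sent cp 1 → ok
  c3: data parity 1, sent cp 1 → ok
Exactly one row (r1) and one column (c0) fail → the flipped bit is at their intersection.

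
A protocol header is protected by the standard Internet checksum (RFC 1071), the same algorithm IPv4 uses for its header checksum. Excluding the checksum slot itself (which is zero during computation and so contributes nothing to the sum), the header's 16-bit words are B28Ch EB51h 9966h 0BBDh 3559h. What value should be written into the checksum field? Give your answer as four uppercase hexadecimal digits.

One's-complement addition (fold any carry out of bit 15 back into bit 0):
  0xB28C + 0xEB51 = 0x19DDD → wrap carry → 0x9DDE
  0x9DDE + 0x9966 = 0x13744 → wrap carry → 0x3745
  0x3745 + 0x0BBD = 0x04302
  0x4302 + 0x3559 = 0x0785B
One's-complement sum = 0x785B.
Checksum = ~0x785B & 0xFFFF = 0x87A4.

87A4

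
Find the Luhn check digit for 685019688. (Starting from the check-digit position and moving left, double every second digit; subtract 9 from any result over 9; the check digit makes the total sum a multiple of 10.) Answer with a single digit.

Partial digits right→left: 8 8 6 9 1 0 5 8 6
Double every second digit counting from the check-digit position (so the 1st, 3rd, 5th, ... of the partial from the right).
  doubled (with −9 where >9): 7 3 2 1 3 → sum 16
  kept as-is: 8 9 0 8 → sum 25
Total = 16 + 25 = 41.
Check digit = (10 − (41 mod 10)) mod 10 = 9.

9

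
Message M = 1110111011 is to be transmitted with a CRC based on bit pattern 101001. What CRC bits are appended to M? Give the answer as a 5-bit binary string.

Append 5 zeros: 111011101100000. Divide by 101001 (XOR where the leading bit is 1):
  pos 0: 111011 XOR 101001 = 010010
  pos 1: 100101 XOR 101001 = 001100
  pos 3: 110001 XOR 101001 = 011000
  pos 4: 110001 XOR 101001 = 011000
  pos 5: 110000 XOR 101001 = 011001
  pos 6: 110010 XOR 101001 = 011011
  pos 7: 110110 XOR 101001 = 011111
  pos 8: 111110 XOR 101001 = 010111
  pos 9: 101110 XOR 101001 = 000111
Remainder (last 5 bits) = 00111. This is the CRC / FCS.

00111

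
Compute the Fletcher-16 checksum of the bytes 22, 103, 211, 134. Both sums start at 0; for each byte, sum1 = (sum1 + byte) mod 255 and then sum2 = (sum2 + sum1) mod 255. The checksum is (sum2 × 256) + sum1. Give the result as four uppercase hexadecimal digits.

BCD7

Running sums (mod 255):
  after byte 0 (22): sum1=22, sum2=22
  after byte 1 (103): sum1=125, sum2=147
  after byte 2 (211): sum1=81, sum2=228
  after byte 3 (134): sum1=215, sum2=188
Checksum = sum2·256 + sum1 = 188·256 + 215 = 48343 = 0xBCD7.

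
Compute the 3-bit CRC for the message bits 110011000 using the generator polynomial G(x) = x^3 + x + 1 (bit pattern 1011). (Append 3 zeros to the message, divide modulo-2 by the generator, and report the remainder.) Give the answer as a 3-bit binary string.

001

Append 3 zeros: 110011000000. Divide by 1011 (XOR where the leading bit is 1):
  pos 0: 1100 XOR 1011 = 0111
  pos 1: 1111 XOR 1011 = 0100
  pos 2: 1001 XOR 1011 = 0010
  pos 4: 1000 XOR 1011 = 0011
  pos 6: 1100 XOR 1011 = 0111
  pos 7: 1110 XOR 1011 = 0101
  pos 8: 1010 XOR 1011 = 0001
Remainder (last 3 bits) = 001. This is the CRC / FCS.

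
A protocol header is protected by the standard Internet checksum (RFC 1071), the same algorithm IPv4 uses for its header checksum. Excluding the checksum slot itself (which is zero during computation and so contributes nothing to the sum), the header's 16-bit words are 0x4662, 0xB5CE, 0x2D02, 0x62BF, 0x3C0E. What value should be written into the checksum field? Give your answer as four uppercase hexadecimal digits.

37FF

One's-complement addition (fold any carry out of bit 15 back into bit 0):
  0x4662 + 0xB5CE = 0x0FC30
  0xFC30 + 0x2D02 = 0x12932 → wrap carry → 0x2933
  0x2933 + 0x62BF = 0x08BF2
  0x8BF2 + 0x3C0E = 0x0C800
One's-complement sum = 0xC800.
Checksum = ~0xC800 & 0xFFFF = 0x37FF.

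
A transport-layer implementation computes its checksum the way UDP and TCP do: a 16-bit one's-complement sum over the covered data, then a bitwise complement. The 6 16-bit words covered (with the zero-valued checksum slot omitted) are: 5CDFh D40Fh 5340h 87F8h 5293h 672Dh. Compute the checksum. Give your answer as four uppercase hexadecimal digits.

3A17

One's-complement addition (fold any carry out of bit 15 back into bit 0):
  0x5CDF + 0xD40F = 0x130EE → wrap carry → 0x30EF
  0x30EF + 0x5340 = 0x0842F
  0x842F + 0x87F8 = 0x10C27 → wrap carry → 0x0C28
  0x0C28 + 0x5293 = 0x05EBB
  0x5EBB + 0x672D = 0x0C5E8
One's-complement sum = 0xC5E8.
Checksum = ~0xC5E8 & 0xFFFF = 0x3A17.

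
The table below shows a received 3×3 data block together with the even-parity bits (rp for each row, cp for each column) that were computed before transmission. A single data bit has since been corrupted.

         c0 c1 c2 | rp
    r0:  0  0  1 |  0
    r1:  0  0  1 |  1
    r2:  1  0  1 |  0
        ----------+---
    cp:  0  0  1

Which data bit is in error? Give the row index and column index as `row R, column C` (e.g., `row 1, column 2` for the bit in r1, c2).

row 0, column 0

Recompute each row's even parity and compare to rp:
  r0: data parity 1, sent rp 0 → mismatch
  r1: data parity 1, sent rp 1 → ok
  r2: data parity 0, sent rp 0 → ok
Recompute each column's even parity and compare to cp:
  c0: data parity 1, sent cp 0 → mismatch
  c1: data parity 0, sent cp 0 → ok
  c2: data parity 1, sent cp 1 → ok
Exactly one row (r0) and one column (c0) fail → the flipped bit is at their intersection.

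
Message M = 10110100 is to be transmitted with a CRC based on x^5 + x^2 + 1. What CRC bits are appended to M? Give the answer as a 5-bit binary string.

10001

Append 5 zeros: 1011010000000. Divide by 100101 (XOR where the leading bit is 1):
  pos 0: 101101 XOR 100101 = 001000
  pos 2: 100000 XOR 100101 = 000101
  pos 5: 101000 XOR 100101 = 001101
  pos 7: 110100 XOR 100101 = 010001
Remainder (last 5 bits) = 10001. This is the CRC / FCS.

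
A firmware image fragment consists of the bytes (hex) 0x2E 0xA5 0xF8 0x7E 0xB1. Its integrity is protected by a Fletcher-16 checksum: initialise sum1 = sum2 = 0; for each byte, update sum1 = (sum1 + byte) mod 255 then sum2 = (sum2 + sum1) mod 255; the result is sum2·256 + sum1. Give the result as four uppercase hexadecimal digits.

17FC

Running sums (mod 255):
  after byte 0 (0x2E): sum1=46, sum2=46
  after byte 1 (0xA5): sum1=211, sum2=2
  after byte 2 (0xF8): sum1=204, sum2=206
  after byte 3 (0x7E): sum1=75, sum2=26
  after byte 4 (0xB1): sum1=252, sum2=23
Checksum = sum2·256 + sum1 = 23·256 + 252 = 6140 = 0x17FC.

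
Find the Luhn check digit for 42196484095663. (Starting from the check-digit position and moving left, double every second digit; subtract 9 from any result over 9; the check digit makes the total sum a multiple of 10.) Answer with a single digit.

3

Partial digits right→left: 3 6 6 5 9 0 4 8 4 6 9 1 2 4
Double every second digit counting from the check-digit position (so the 1st, 3rd, 5th, ... of the partial from the right).
  doubled (with −9 where >9): 6 3 9 8 8 9 4 → sum 47
  kept as-is: 6 5 0 8 6 1 4 → sum 30
Total = 47 + 30 = 77.
Check digit = (10 − (77 mod 10)) mod 10 = 3.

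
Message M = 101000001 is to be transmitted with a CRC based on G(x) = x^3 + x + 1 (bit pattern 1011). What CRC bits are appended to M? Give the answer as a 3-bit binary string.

001

Append 3 zeros: 101000001000. Divide by 1011 (XOR where the leading bit is 1):
  pos 0: 1010 XOR 1011 = 0001
  pos 3: 1000 XOR 1011 = 0011
  pos 5: 1101 XOR 1011 = 0110
  pos 6: 1100 XOR 1011 = 0111
  pos 7: 1110 XOR 1011 = 0101
  pos 8: 1010 XOR 1011 = 0001
Remainder (last 3 bits) = 001. This is the CRC / FCS.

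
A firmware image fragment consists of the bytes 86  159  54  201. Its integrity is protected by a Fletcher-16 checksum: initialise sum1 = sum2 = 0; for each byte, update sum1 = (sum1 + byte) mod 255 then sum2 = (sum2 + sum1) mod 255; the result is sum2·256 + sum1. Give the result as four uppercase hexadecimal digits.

Running sums (mod 255):
  after byte 0 (86): sum1=86, sum2=86
  after byte 1 (159): sum1=245, sum2=76
  after byte 2 (54): sum1=44, sum2=120
  after byte 3 (201): sum1=245, sum2=110
Checksum = sum2·256 + sum1 = 110·256 + 245 = 28405 = 0x6EF5.

6EF5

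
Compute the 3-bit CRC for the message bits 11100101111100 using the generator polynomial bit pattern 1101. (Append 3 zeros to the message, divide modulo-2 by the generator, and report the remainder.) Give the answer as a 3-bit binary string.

Append 3 zeros: 11100101111100000. Divide by 1101 (XOR where the leading bit is 1):
  pos 0: 1110 XOR 1101 = 0011
  pos 2: 1101 XOR 1101 = 0000
  pos 7: 1111 XOR 1101 = 0010
  pos 9: 1010 XOR 1101 = 0111
  pos 10: 1110 XOR 1101 = 0011
  pos 12: 1100 XOR 1101 = 0001
Remainder (last 3 bits) = 010. This is the CRC / FCS.

010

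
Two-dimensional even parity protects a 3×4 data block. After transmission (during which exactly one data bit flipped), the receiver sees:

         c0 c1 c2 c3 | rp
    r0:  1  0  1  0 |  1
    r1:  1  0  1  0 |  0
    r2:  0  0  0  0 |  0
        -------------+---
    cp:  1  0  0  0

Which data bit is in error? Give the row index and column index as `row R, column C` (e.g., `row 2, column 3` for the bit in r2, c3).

Recompute each row's even parity and compare to rp:
  r0: data parity 0, sent rp 1 → mismatch
  r1: data parity 0, sent rp 0 → ok
  r2: data parity 0, sent rp 0 → ok
Recompute each column's even parity and compare to cp:
  c0: data parity 0, sent cp 1 → mismatch
  c1: data parity 0, sent cp 0 → ok
  c2: data parity 0, sent cp 0 → ok
  c3: data parity 0, sent cp 0 → ok
Exactly one row (r0) and one column (c0) fail → the flipped bit is at their intersection.

row 0, column 0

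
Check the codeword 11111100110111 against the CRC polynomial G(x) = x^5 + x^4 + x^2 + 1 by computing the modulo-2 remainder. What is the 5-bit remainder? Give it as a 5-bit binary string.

Modulo-2 division of 11111100110111 by 110101:
  pos 0: 111111 XOR 110101 = 001010
  pos 2: 101000 XOR 110101 = 011101
  pos 3: 111011 XOR 110101 = 001110
  pos 5: 111010 XOR 110101 = 001111
  pos 7: 111111 XOR 110101 = 001010
Remainder = 10101 (nonzero — an error is detected).

10101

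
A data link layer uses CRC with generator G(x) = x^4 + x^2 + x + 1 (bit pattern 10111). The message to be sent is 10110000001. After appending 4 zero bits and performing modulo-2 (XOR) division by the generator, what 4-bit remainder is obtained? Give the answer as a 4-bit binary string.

Append 4 zeros: 101100000010000. Divide by 10111 (XOR where the leading bit is 1):
  pos 0: 10110 XOR 10111 = 00001
  pos 4: 10000 XOR 10111 = 00111
  pos 6: 11101 XOR 10111 = 01010
  pos 7: 10100 XOR 10111 = 00011
  pos 10: 11000 XOR 10111 = 01111
Remainder (last 4 bits) = 1111. This is the CRC / FCS.

1111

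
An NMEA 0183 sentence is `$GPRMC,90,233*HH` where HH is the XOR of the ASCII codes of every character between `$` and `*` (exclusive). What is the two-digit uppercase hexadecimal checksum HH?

70

XOR the ASCII codes of the payload characters:
  'G' = 0x47 → acc = 0x47
  'P' = 0x50 → acc = 0x17
  'R' = 0x52 → acc = 0x45
  'M' = 0x4D → acc = 0x08
  'C' = 0x43 → acc = 0x4B
  ',' = 0x2C → acc = 0x67
  '9' = 0x39 → acc = 0x5E
  '0' = 0x30 → acc = 0x6E
  ',' = 0x2C → acc = 0x42
  '2' = 0x32 → acc = 0x70
  '3' = 0x33 → acc = 0x43
  '3' = 0x33 → acc = 0x70
Checksum = 0x70.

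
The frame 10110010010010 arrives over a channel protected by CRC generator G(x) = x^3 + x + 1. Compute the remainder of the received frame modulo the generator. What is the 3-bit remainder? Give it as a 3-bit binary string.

Modulo-2 division of 10110010010010 by 1011:
  pos 0: 1011 XOR 1011 = 0000
  pos 6: 1001 XOR 1011 = 0010
  pos 8: 1000 XOR 1011 = 0011
  pos 10: 1110 XOR 1011 = 0101
Remainder = 101 (nonzero — an error is detected).

101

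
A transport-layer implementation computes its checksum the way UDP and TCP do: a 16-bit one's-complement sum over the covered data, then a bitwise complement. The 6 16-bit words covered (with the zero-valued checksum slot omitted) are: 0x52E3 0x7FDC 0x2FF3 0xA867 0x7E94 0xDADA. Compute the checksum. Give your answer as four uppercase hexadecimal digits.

One's-complement addition (fold any carry out of bit 15 back into bit 0):
  0x52E3 + 0x7FDC = 0x0D2BF
  0xD2BF + 0x2FF3 = 0x102B2 → wrap carry → 0x02B3
  0x02B3 + 0xA867 = 0x0AB1A
  0xAB1A + 0x7E94 = 0x129AE → wrap carry → 0x29AF
  0x29AF + 0xDADA = 0x10489 → wrap carry → 0x048A
One's-complement sum = 0x048A.
Checksum = ~0x048A & 0xFFFF = 0xFB75.

FB75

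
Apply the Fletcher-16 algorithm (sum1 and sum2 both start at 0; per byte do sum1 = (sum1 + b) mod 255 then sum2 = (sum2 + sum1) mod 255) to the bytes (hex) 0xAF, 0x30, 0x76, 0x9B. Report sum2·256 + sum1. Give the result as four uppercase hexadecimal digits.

D7F1

Running sums (mod 255):
  after byte 0 (0xAF): sum1=175, sum2=175
  after byte 1 (0x30): sum1=223, sum2=143
  after byte 2 (0x76): sum1=86, sum2=229
  after byte 3 (0x9B): sum1=241, sum2=215
Checksum = sum2·256 + sum1 = 215·256 + 241 = 55281 = 0xD7F1.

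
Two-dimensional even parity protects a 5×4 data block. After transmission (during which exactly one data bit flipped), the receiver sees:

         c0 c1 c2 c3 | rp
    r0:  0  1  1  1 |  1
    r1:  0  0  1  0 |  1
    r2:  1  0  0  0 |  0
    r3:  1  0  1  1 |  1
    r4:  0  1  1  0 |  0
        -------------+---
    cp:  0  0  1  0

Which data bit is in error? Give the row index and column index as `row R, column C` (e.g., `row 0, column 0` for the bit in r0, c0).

row 2, column 2

Recompute each row's even parity and compare to rp:
  r0: data parity 1, sent rp 1 → ok
  r1: data parity 1, sent rp 1 → ok
  r2: data parity 1, sent rp 0 → mismatch
  r3: data parity 1, sent rp 1 → ok
  r4: data parity 0, sent rp 0 → ok
Recompute each column's even parity and compare to cp:
  c0: data parity 0, sent cp 0 → ok
  c1: data parity 0, sent cp 0 → ok
  c2: data parity 0, sent cp 1 → mismatch
  c3: data parity 0, sent cp 0 → ok
Exactly one row (r2) and one column (c2) fail → the flipped bit is at their intersection.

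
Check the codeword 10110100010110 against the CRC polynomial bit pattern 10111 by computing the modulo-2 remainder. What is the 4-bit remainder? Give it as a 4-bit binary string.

0111

Modulo-2 division of 10110100010110 by 10111:
  pos 0: 10110 XOR 10111 = 00001
  pos 4: 11000 XOR 10111 = 01111
  pos 5: 11111 XOR 10111 = 01000
  pos 6: 10000 XOR 10111 = 00111
  pos 8: 11111 XOR 10111 = 01000
  pos 9: 10000 XOR 10111 = 00111
Remainder = 0111 (nonzero — an error is detected).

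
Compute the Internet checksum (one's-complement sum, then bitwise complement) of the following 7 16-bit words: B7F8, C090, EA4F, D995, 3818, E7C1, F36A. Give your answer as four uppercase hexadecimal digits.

B04B

One's-complement addition (fold any carry out of bit 15 back into bit 0):
  0xB7F8 + 0xC090 = 0x17888 → wrap carry → 0x7889
  0x7889 + 0xEA4F = 0x162D8 → wrap carry → 0x62D9
  0x62D9 + 0xD995 = 0x13C6E → wrap carry → 0x3C6F
  0x3C6F + 0x3818 = 0x07487
  0x7487 + 0xE7C1 = 0x15C48 → wrap carry → 0x5C49
  0x5C49 + 0xF36A = 0x14FB3 → wrap carry → 0x4FB4
One's-complement sum = 0x4FB4.
Checksum = ~0x4FB4 & 0xFFFF = 0xB04B.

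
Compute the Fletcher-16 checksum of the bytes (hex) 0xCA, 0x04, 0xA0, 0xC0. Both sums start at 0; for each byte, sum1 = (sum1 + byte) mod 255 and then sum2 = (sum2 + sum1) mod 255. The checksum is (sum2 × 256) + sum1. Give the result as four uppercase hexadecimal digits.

3930

Running sums (mod 255):
  after byte 0 (0xCA): sum1=202, sum2=202
  after byte 1 (0x04): sum1=206, sum2=153
  after byte 2 (0xA0): sum1=111, sum2=9
  after byte 3 (0xC0): sum1=48, sum2=57
Checksum = sum2·256 + sum1 = 57·256 + 48 = 14640 = 0x3930.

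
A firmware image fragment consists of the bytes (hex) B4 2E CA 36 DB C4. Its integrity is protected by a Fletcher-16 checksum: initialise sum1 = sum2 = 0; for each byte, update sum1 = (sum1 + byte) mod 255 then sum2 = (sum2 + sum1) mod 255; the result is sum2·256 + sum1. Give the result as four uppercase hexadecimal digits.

Running sums (mod 255):
  after byte 0 (B4): sum1=180, sum2=180
  after byte 1 (2E): sum1=226, sum2=151
  after byte 2 (CA): sum1=173, sum2=69
  after byte 3 (36): sum1=227, sum2=41
  after byte 4 (DB): sum1=191, sum2=232
  after byte 5 (C4): sum1=132, sum2=109
Checksum = sum2·256 + sum1 = 109·256 + 132 = 28036 = 0x6D84.

6D84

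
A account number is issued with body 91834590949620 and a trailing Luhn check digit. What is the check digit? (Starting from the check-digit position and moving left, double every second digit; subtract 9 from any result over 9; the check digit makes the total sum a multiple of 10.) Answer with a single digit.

0

Partial digits right→left: 0 2 6 9 4 9 0 9 5 4 3 8 1 9
Double every second digit counting from the check-digit position (so the 1st, 3rd, 5th, ... of the partial from the right).
  doubled (with −9 where >9): 0 3 8 0 1 6 2 → sum 20
  kept as-is: 2 9 9 9 4 8 9 → sum 50
Total = 20 + 50 = 70.
Check digit = (10 − (70 mod 10)) mod 10 = 0.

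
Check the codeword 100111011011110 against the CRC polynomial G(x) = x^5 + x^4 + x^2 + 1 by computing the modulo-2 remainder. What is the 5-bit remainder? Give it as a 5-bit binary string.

00000

Modulo-2 division of 100111011011110 by 110101:
  pos 0: 100111 XOR 110101 = 010010
  pos 1: 100100 XOR 110101 = 010001
  pos 2: 100011 XOR 110101 = 010110
  pos 3: 101101 XOR 110101 = 011000
  pos 4: 110000 XOR 110101 = 000101
  pos 7: 101111 XOR 110101 = 011010
  pos 8: 110101 XOR 110101 = 000000
Remainder = 00000 (zero — the frame passes the CRC check).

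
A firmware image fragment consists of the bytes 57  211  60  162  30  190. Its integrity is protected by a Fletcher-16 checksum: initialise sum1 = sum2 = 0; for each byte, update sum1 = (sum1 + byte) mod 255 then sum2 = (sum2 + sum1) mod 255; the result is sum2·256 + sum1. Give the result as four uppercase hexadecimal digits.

4EC8

Running sums (mod 255):
  after byte 0 (57): sum1=57, sum2=57
  after byte 1 (211): sum1=13, sum2=70
  after byte 2 (60): sum1=73, sum2=143
  after byte 3 (162): sum1=235, sum2=123
  after byte 4 (30): sum1=10, sum2=133
  after byte 5 (190): sum1=200, sum2=78
Checksum = sum2·256 + sum1 = 78·256 + 200 = 20168 = 0x4EC8.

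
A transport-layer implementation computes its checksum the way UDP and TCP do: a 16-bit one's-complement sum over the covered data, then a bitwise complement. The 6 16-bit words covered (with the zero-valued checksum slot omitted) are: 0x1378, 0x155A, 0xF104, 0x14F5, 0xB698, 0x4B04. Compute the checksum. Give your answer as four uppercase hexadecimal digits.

CF96

One's-complement addition (fold any carry out of bit 15 back into bit 0):
  0x1378 + 0x155A = 0x028D2
  0x28D2 + 0xF104 = 0x119D6 → wrap carry → 0x19D7
  0x19D7 + 0x14F5 = 0x02ECC
  0x2ECC + 0xB698 = 0x0E564
  0xE564 + 0x4B04 = 0x13068 → wrap carry → 0x3069
One's-complement sum = 0x3069.
Checksum = ~0x3069 & 0xFFFF = 0xCF96.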